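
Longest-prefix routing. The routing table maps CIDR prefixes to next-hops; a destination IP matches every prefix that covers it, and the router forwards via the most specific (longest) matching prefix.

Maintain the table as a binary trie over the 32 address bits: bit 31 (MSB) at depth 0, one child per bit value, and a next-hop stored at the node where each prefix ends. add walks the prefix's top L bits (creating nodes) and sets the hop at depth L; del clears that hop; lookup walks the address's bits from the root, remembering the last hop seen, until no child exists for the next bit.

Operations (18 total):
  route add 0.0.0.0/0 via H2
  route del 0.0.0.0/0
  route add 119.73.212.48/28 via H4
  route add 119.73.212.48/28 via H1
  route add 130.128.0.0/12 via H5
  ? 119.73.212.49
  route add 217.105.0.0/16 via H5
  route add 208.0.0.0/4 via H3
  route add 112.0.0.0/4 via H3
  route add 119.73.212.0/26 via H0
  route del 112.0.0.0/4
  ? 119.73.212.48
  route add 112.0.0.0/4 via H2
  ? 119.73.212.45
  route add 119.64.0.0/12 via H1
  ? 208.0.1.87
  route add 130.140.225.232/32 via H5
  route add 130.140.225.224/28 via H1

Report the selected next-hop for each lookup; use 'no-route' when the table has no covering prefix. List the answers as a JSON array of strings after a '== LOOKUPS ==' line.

Process each operation:
  add 0.0.0.0/0 -> H2 at depth 0
  del 0.0.0.0/0 (clear depth 0)
  add 119.73.212.48/28 -> H4 at depth 28
  add 119.73.212.48/28 -> H1 at depth 28
  add 130.128.0.0/12 -> H5 at depth 12
  ? 119.73.212.49  path d0:-→d1:-→d2:-→d3:-→d4:-→d5:-→d6:-→d7:-→d8:-→d9:-→d10:-→d11:-→d12:-→d13:-→d14:-→d15:-→d16:-→d17:-→d18:-→d19:-→d20:-→d21:-→d22:-→d23:-→d24:-→d25:-→d26:-→d27:-→d28:H1  best=H1
  add 217.105.0.0/16 -> H5 at depth 16
  add 208.0.0.0/4 -> H3 at depth 4
  add 112.0.0.0/4 -> H3 at depth 4
  add 119.73.212.0/26 -> H0 at depth 26
  del 112.0.0.0/4 (clear depth 4)
  ? 119.73.212.48  path d0:-→d1:-→d2:-→d3:-→d4:-→d5:-→d6:-→d7:-→d8:-→d9:-→d10:-→d11:-→d12:-→d13:-→d14:-→d15:-→d16:-→d17:-→d18:-→d19:-→d20:-→d21:-→d22:-→d23:-→d24:-→d25:-→d26:H0→d27:-→d28:H1  best=H1
  add 112.0.0.0/4 -> H2 at depth 4
  ? 119.73.212.45  path d0:-→d1:-→d2:-→d3:-→d4:H2→d5:-→d6:-→d7:-→d8:-→d9:-→d10:-→d11:-→d12:-→d13:-→d14:-→d15:-→d16:-→d17:-→d18:-→d19:-→d20:-→d21:-→d22:-→d23:-→d24:-→d25:-→d26:H0→d27:-  best=H0
  add 119.64.0.0/12 -> H1 at depth 12
  ? 208.0.1.87  path d0:-→d1:-→d2:-→d3:-→d4:H3  best=H3
  add 130.140.225.232/32 -> H5 at depth 32
  add 130.140.225.224/28 -> H1 at depth 28

== LOOKUPS ==
["H1","H1","H0","H3"]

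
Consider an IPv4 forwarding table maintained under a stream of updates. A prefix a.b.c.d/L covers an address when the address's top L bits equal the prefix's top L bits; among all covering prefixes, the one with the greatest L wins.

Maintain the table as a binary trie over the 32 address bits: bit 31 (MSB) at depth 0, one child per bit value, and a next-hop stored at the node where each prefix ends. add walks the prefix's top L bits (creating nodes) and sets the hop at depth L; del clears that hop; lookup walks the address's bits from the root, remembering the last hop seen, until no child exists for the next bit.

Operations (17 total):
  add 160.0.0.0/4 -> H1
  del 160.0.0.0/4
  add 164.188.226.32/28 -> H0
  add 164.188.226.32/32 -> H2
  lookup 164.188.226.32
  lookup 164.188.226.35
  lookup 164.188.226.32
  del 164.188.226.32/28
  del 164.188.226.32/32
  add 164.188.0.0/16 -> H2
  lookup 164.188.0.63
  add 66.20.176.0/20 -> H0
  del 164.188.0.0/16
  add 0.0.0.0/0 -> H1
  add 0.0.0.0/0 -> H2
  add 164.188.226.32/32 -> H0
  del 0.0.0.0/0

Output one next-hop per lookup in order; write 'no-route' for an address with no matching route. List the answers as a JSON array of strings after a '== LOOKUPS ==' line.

Trace:
  add 160.0.0.0/4 -> H1 at depth 4
  - 160.0.0.0/4 clear@4
  add 164.188.226.32/28 -> H0 at depth 28
  add 164.188.226.32/32 -> H2 at depth 32
  lookup 164.188.226.32: bits 10100100101111001110001000100000 walk d0:-→d1:-→d2:-→d3:-→d4:-→d5:-→d6:-→d7:-→d8:-→d9:-→d10:-→d11:-→d12:-→d13:-→d14:-→d15:-→d16:-→d17:-→d18:-→d19:-→d20:-→d21:-→d22:-→d23:-→d24:-→d25:-→d26:-→d27:-→d28:H0→d29:-→d30:-→d31:-→d32:H2 -> H2
  lookup 164.188.226.35: bits 101001001011110011100010001000 walk d0:-→d1:-→d2:-→d3:-→d4:-→d5:-→d6:-→d7:-→d8:-→d9:-→d10:-→d11:-→d12:-→d13:-→d14:-→d15:-→d16:-→d17:-→d18:-→d19:-→d20:-→d21:-→d22:-→d23:-→d24:-→d25:-→d26:-→d27:-→d28:H0→d29:-→d30:- -> H0
  lookup 164.188.226.32: bits 10100100101111001110001000100000 walk d0:-→d1:-→d2:-→d3:-→d4:-→d5:-→d6:-→d7:-→d8:-→d9:-→d10:-→d11:-→d12:-→d13:-→d14:-→d15:-→d16:-→d17:-→d18:-→d19:-→d20:-→d21:-→d22:-→d23:-→d24:-→d25:-→d26:-→d27:-→d28:H0→d29:-→d30:-→d31:-→d32:H2 -> H2
  - 164.188.226.32/28 clear@28
  - 164.188.226.32/32 clear@32
  add 164.188.0.0/16 -> H2 at depth 16
  lookup 164.188.0.63: bits 1010010010111100 walk d0:-→d1:-→d2:-→d3:-→d4:-→d5:-→d6:-→d7:-→d8:-→d9:-→d10:-→d11:-→d12:-→d13:-→d14:-→d15:-→d16:H2 -> H2
  add 66.20.176.0/20 -> H0 at depth 20
  - 164.188.0.0/16 clear@16
  add 0.0.0.0/0 -> H1 at depth 0
  add 0.0.0.0/0 -> H2 at depth 0
  add 164.188.226.32/32 -> H0 at depth 32
  - 0.0.0.0/0 clear@0

== LOOKUPS ==
["H2","H0","H2","H2"]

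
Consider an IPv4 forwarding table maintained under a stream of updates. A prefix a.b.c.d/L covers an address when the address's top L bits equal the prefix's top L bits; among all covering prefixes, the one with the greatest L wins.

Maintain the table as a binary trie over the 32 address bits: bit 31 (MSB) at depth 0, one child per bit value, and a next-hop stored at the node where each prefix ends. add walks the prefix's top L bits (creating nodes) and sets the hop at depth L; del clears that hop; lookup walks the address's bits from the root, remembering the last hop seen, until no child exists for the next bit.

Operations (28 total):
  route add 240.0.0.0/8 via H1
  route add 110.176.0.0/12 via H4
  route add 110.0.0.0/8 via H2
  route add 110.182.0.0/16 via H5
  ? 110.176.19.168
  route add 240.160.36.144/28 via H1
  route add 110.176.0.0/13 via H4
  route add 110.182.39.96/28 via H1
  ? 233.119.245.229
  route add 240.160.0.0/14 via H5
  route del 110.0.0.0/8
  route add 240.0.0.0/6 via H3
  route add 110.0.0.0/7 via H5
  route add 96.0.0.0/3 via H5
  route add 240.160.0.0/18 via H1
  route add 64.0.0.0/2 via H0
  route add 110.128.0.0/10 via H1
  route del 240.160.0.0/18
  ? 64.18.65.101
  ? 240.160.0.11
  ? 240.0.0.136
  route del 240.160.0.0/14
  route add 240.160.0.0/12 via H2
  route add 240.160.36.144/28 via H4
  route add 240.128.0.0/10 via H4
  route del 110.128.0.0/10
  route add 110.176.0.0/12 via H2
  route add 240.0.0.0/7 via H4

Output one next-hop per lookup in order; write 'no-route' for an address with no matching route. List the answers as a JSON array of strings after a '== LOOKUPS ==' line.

Trace:
  + 240.0.0.0/8 (H1) depth=8
  + 110.176.0.0/12 (H4) depth=12
  + 110.0.0.0/8 (H2) depth=8
  + 110.182.0.0/16 (H5) depth=16
  Q 110.176.19.168: descend 0110111010110 ; hops seen [H2,H4] ; pick H4
  + 240.160.36.144/28 (H1) depth=28
  + 110.176.0.0/13 (H4) depth=13
  + 110.182.39.96/28 (H1) depth=28
  Q 233.119.245.229: descend 111 ; hops seen [∅] ; pick no-route
  + 240.160.0.0/14 (H5) depth=14
  del 110.0.0.0/8 (clear depth 8)
  + 240.0.0.0/6 (H3) depth=6
  + 110.0.0.0/7 (H5) depth=7
  + 96.0.0.0/3 (H5) depth=3
  + 240.160.0.0/18 (H1) depth=18
  + 64.0.0.0/2 (H0) depth=2
  + 110.128.0.0/10 (H1) depth=10
  del 240.160.0.0/18 (clear depth 18)
  Q 64.18.65.101: descend 01 ; hops seen [H0] ; pick H0
  Q 240.160.0.11: descend 111100001010000000 ; hops seen [H3,H1,H5] ; pick H5
  Q 240.0.0.136: descend 11110000 ; hops seen [H3,H1] ; pick H1
  del 240.160.0.0/14 (clear depth 14)
  + 240.160.0.0/12 (H2) depth=12
  + 240.160.36.144/28 (H4) depth=28
  + 240.128.0.0/10 (H4) depth=10
  del 110.128.0.0/10 (clear depth 10)
  + 110.176.0.0/12 (H2) depth=12
  + 240.0.0.0/7 (H4) depth=7

== LOOKUPS ==
["H4","no-route","H0","H5","H1"]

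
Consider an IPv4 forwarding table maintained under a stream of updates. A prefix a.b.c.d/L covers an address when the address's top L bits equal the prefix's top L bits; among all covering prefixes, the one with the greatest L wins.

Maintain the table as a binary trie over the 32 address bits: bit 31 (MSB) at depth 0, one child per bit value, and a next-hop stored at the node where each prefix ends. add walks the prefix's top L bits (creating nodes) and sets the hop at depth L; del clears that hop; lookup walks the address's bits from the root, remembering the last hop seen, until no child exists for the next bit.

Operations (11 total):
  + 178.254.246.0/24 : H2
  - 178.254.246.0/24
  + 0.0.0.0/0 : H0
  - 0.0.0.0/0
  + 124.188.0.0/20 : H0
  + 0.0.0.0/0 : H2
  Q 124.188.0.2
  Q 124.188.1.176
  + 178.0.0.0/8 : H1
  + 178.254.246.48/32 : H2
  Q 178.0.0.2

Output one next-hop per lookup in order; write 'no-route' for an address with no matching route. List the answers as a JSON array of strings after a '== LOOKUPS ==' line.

Trace:
  add 178.254.246.0/24 -> H2 at depth 24
  del 178.254.246.0/24 (clear depth 24)
  add 0.0.0.0/0 -> H0 at depth 0
  del 0.0.0.0/0 (clear depth 0)
  add 124.188.0.0/20 -> H0 at depth 20
  add 0.0.0.0/0 -> H2 at depth 0
  ? 124.188.0.2  path d0:H2→d1:-→d2:-→d3:-→d4:-→d5:-→d6:-→d7:-→d8:-→d9:-→d10:-→d11:-→d12:-→d13:-→d14:-→d15:-→d16:-→d17:-→d18:-→d19:-→d20:H0  best=H0
  ? 124.188.1.176  path d0:H2→d1:-→d2:-→d3:-→d4:-→d5:-→d6:-→d7:-→d8:-→d9:-→d10:-→d11:-→d12:-→d13:-→d14:-→d15:-→d16:-→d17:-→d18:-→d19:-→d20:H0  best=H0
  add 178.0.0.0/8 -> H1 at depth 8
  add 178.254.246.48/32 -> H2 at depth 32
  ? 178.0.0.2  path d0:H2→d1:-→d2:-→d3:-→d4:-→d5:-→d6:-→d7:-→d8:H1  best=H1

== LOOKUPS ==
["H0","H0","H1"]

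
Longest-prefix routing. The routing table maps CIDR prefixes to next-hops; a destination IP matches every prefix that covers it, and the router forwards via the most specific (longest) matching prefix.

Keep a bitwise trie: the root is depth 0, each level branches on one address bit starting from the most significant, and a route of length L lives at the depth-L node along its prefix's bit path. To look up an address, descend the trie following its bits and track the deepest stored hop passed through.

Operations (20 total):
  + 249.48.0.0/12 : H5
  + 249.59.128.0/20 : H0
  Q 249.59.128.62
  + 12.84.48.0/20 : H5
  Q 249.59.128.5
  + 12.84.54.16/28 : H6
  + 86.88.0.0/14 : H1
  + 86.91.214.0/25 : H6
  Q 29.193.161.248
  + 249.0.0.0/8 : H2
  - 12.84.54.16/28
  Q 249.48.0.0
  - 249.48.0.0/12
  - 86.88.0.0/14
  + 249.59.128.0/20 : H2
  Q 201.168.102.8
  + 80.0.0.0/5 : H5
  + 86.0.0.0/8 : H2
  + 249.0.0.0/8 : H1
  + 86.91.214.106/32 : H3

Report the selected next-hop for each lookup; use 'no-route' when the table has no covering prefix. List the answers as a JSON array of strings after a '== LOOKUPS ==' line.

Process each operation:
  + 249.48.0.0/12 (H5) depth=12
  + 249.59.128.0/20 (H0) depth=20
  ? 249.59.128.62  path d0:-→d1:-→d2:-→d3:-→d4:-→d5:-→d6:-→d7:-→d8:-→d9:-→d10:-→d11:-→d12:H5→d13:-→d14:-→d15:-→d16:-→d17:-→d18:-→d19:-→d20:H0  best=H0
  + 12.84.48.0/20 (H5) depth=20
  ? 249.59.128.5  path d0:-→d1:-→d2:-→d3:-→d4:-→d5:-→d6:-→d7:-→d8:-→d9:-→d10:-→d11:-→d12:H5→d13:-→d14:-→d15:-→d16:-→d17:-→d18:-→d19:-→d20:H0  best=H0
  + 12.84.54.16/28 (H6) depth=28
  + 86.88.0.0/14 (H1) depth=14
  + 86.91.214.0/25 (H6) depth=25
  ? 29.193.161.248  path d0:-→d1:-→d2:-→d3:-  best=no-route
  + 249.0.0.0/8 (H2) depth=8
  - 12.84.54.16/28 clear@28
  ? 249.48.0.0  path d0:-→d1:-→d2:-→d3:-→d4:-→d5:-→d6:-→d7:-→d8:H2→d9:-→d10:-→d11:-→d12:H5  best=H5
  - 249.48.0.0/12 clear@12
  - 86.88.0.0/14 clear@14
  + 249.59.128.0/20 (H2) depth=20
  ? 201.168.102.8  path d0:-→d1:-→d2:-  best=no-route
  + 80.0.0.0/5 (H5) depth=5
  + 86.0.0.0/8 (H2) depth=8
  + 249.0.0.0/8 (H1) depth=8
  + 86.91.214.106/32 (H3) depth=32

== LOOKUPS ==
["H0","H0","no-route","H5","no-route"]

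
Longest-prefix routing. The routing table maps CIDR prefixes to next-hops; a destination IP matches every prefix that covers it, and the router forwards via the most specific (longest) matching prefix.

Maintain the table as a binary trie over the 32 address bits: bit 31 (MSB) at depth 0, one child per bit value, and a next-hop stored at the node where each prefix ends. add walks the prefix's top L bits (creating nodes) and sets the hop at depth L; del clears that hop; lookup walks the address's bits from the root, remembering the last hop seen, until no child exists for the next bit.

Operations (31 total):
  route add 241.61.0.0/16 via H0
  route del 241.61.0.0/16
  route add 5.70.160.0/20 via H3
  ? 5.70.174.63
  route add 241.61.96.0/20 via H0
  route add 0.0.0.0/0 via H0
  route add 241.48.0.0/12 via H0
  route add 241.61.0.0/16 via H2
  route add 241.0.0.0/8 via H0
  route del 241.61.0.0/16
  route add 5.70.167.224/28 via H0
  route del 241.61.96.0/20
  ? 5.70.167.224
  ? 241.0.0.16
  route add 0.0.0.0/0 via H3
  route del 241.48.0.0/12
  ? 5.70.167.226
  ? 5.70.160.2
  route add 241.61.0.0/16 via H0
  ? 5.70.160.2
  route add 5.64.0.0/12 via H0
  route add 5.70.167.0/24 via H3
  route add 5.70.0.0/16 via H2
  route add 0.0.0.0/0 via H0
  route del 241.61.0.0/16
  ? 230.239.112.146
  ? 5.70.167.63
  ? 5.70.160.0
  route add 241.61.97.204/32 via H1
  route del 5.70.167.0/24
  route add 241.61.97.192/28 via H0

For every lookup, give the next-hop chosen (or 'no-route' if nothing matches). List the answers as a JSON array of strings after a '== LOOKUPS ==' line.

Trace:
  add 241.61.0.0/16 -> H0 at depth 16
  - 241.61.0.0/16 clear@16
  add 5.70.160.0/20 -> H3 at depth 20
  ? 5.70.174.63  path d0:-→d1:-→d2:-→d3:-→d4:-→d5:-→d6:-→d7:-→d8:-→d9:-→d10:-→d11:-→d12:-→d13:-→d14:-→d15:-→d16:-→d17:-→d18:-→d19:-→d20:H3  best=H3
  add 241.61.96.0/20 -> H0 at depth 20
  add 0.0.0.0/0 -> H0 at depth 0
  add 241.48.0.0/12 -> H0 at depth 12
  add 241.61.0.0/16 -> H2 at depth 16
  add 241.0.0.0/8 -> H0 at depth 8
  - 241.61.0.0/16 clear@16
  add 5.70.167.224/28 -> H0 at depth 28
  - 241.61.96.0/20 clear@20
  ? 5.70.167.224  path d0:H0→d1:-→d2:-→d3:-→d4:-→d5:-→d6:-→d7:-→d8:-→d9:-→d10:-→d11:-→d12:-→d13:-→d14:-→d15:-→d16:-→d17:-→d18:-→d19:-→d20:H3→d21:-→d22:-→d23:-→d24:-→d25:-→d26:-→d27:-→d28:H0  best=H0
  ? 241.0.0.16  path d0:H0→d1:-→d2:-→d3:-→d4:-→d5:-→d6:-→d7:-→d8:H0→d9:-→d10:-  best=H0
  add 0.0.0.0/0 -> H3 at depth 0
  - 241.48.0.0/12 clear@12
  ? 5.70.167.226  path d0:H3→d1:-→d2:-→d3:-→d4:-→d5:-→d6:-→d7:-→d8:-→d9:-→d10:-→d11:-→d12:-→d13:-→d14:-→d15:-→d16:-→d17:-→d18:-→d19:-→d20:H3→d21:-→d22:-→d23:-→d24:-→d25:-→d26:-→d27:-→d28:H0  best=H0
  ? 5.70.160.2  path d0:H3→d1:-→d2:-→d3:-→d4:-→d5:-→d6:-→d7:-→d8:-→d9:-→d10:-→d11:-→d12:-→d13:-→d14:-→d15:-→d16:-→d17:-→d18:-→d19:-→d20:H3→d21:-  best=H3
  add 241.61.0.0/16 -> H0 at depth 16
  ? 5.70.160.2  path d0:H3→d1:-→d2:-→d3:-→d4:-→d5:-→d6:-→d7:-→d8:-→d9:-→d10:-→d11:-→d12:-→d13:-→d14:-→d15:-→d16:-→d17:-→d18:-→d19:-→d20:H3→d21:-  best=H3
  add 5.64.0.0/12 -> H0 at depth 12
  add 5.70.167.0/24 -> H3 at depth 24
  add 5.70.0.0/16 -> H2 at depth 16
  add 0.0.0.0/0 -> H0 at depth 0
  - 241.61.0.0/16 clear@16
  ? 230.239.112.146  path d0:H0→d1:-→d2:-→d3:-  best=H0
  ? 5.70.167.63  path d0:H0→d1:-→d2:-→d3:-→d4:-→d5:-→d6:-→d7:-→d8:-→d9:-→d10:-→d11:-→d12:H0→d13:-→d14:-→d15:-→d16:H2→d17:-→d18:-→d19:-→d20:H3→d21:-→d22:-→d23:-→d24:H3  best=H3
  ? 5.70.160.0  path d0:H0→d1:-→d2:-→d3:-→d4:-→d5:-→d6:-→d7:-→d8:-→d9:-→d10:-→d11:-→d12:H0→d13:-→d14:-→d15:-→d16:H2→d17:-→d18:-→d19:-→d20:H3→d21:-  best=H3
  add 241.61.97.204/32 -> H1 at depth 32
  - 5.70.167.0/24 clear@24
  add 241.61.97.192/28 -> H0 at depth 28

== LOOKUPS ==
["H3","H0","H0","H0","H3","H3","H0","H3","H3"]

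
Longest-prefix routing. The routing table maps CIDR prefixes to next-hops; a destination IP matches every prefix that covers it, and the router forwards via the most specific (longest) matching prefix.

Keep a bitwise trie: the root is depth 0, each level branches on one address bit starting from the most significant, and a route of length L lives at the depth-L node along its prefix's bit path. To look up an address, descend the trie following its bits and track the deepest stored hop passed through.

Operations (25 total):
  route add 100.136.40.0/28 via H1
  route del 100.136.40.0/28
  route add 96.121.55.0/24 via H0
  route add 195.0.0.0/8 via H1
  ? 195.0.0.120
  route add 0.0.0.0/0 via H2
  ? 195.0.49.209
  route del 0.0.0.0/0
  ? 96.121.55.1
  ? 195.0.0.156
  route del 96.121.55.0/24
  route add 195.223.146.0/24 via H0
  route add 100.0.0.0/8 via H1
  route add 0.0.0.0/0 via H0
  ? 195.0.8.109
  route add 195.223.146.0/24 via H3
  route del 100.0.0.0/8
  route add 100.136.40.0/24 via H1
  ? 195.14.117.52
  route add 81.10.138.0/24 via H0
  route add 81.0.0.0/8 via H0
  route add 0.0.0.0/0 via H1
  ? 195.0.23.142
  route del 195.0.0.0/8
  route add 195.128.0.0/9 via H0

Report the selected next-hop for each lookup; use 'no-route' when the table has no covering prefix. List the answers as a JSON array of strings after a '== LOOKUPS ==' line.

Process each operation:
  add 100.136.40.0/28 -> H1 at depth 28
  del 100.136.40.0/28 (clear depth 28)
  add 96.121.55.0/24 -> H0 at depth 24
  add 195.0.0.0/8 -> H1 at depth 8
  ? 195.0.0.120  path d0:-→d1:-→d2:-→d3:-→d4:-→d5:-→d6:-→d7:-→d8:H1  best=H1
  add 0.0.0.0/0 -> H2 at depth 0
  ? 195.0.49.209  path d0:H2→d1:-→d2:-→d3:-→d4:-→d5:-→d6:-→d7:-→d8:H1  best=H1
  del 0.0.0.0/0 (clear depth 0)
  ? 96.121.55.1  path d0:-→d1:-→d2:-→d3:-→d4:-→d5:-→d6:-→d7:-→d8:-→d9:-→d10:-→d11:-→d12:-→d13:-→d14:-→d15:-→d16:-→d17:-→d18:-→d19:-→d20:-→d21:-→d22:-→d23:-→d24:H0  best=H0
  ? 195.0.0.156  path d0:-→d1:-→d2:-→d3:-→d4:-→d5:-→d6:-→d7:-→d8:H1  best=H1
  del 96.121.55.0/24 (clear depth 24)
  add 195.223.146.0/24 -> H0 at depth 24
  add 100.0.0.0/8 -> H1 at depth 8
  add 0.0.0.0/0 -> H0 at depth 0
  ? 195.0.8.109  path d0:H0→d1:-→d2:-→d3:-→d4:-→d5:-→d6:-→d7:-→d8:H1  best=H1
  add 195.223.146.0/24 -> H3 at depth 24
  del 100.0.0.0/8 (clear depth 8)
  add 100.136.40.0/24 -> H1 at depth 24
  ? 195.14.117.52  path d0:H0→d1:-→d2:-→d3:-→d4:-→d5:-→d6:-→d7:-→d8:H1  best=H1
  add 81.10.138.0/24 -> H0 at depth 24
  add 81.0.0.0/8 -> H0 at depth 8
  add 0.0.0.0/0 -> H1 at depth 0
  ? 195.0.23.142  path d0:H1→d1:-→d2:-→d3:-→d4:-→d5:-→d6:-→d7:-→d8:H1  best=H1
  del 195.0.0.0/8 (clear depth 8)
  add 195.128.0.0/9 -> H0 at depth 9

== LOOKUPS ==
["H1","H1","H0","H1","H1","H1","H1"]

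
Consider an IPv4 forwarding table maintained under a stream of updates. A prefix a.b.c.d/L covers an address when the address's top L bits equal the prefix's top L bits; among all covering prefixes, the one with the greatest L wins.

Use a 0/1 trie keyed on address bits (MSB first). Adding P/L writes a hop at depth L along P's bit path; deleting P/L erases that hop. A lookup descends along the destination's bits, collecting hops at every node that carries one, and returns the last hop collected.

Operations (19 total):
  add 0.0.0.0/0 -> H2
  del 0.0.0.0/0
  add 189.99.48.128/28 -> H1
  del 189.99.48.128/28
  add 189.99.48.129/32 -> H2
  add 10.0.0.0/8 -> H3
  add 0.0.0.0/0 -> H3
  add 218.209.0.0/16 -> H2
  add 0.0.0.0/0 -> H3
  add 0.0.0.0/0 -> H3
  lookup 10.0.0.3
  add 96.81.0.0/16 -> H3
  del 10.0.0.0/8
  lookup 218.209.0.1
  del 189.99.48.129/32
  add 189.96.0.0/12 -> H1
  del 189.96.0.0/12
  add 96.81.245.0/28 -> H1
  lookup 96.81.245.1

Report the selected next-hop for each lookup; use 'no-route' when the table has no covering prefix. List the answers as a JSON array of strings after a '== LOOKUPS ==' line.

Apply in order:
  add 0.0.0.0/0 -> H2 at depth 0
  - 0.0.0.0/0 clear@0
  add 189.99.48.128/28 -> H1 at depth 28
  - 189.99.48.128/28 clear@28
  add 189.99.48.129/32 -> H2 at depth 32
  add 10.0.0.0/8 -> H3 at depth 8
  add 0.0.0.0/0 -> H3 at depth 0
  add 218.209.0.0/16 -> H2 at depth 16
  add 0.0.0.0/0 -> H3 at depth 0
  add 0.0.0.0/0 -> H3 at depth 0
  Q 10.0.0.3: descend 00001010 ; hops seen [H3,H3] ; pick H3
  add 96.81.0.0/16 -> H3 at depth 16
  - 10.0.0.0/8 clear@8
  Q 218.209.0.1: descend 1101101011010001 ; hops seen [H3,H2] ; pick H2
  - 189.99.48.129/32 clear@32
  add 189.96.0.0/12 -> H1 at depth 12
  - 189.96.0.0/12 clear@12
  add 96.81.245.0/28 -> H1 at depth 28
  Q 96.81.245.1: descend 0110000001010001111101010000 ; hops seen [H3,H3,H1] ; pick H1

== LOOKUPS ==
["H3","H2","H1"]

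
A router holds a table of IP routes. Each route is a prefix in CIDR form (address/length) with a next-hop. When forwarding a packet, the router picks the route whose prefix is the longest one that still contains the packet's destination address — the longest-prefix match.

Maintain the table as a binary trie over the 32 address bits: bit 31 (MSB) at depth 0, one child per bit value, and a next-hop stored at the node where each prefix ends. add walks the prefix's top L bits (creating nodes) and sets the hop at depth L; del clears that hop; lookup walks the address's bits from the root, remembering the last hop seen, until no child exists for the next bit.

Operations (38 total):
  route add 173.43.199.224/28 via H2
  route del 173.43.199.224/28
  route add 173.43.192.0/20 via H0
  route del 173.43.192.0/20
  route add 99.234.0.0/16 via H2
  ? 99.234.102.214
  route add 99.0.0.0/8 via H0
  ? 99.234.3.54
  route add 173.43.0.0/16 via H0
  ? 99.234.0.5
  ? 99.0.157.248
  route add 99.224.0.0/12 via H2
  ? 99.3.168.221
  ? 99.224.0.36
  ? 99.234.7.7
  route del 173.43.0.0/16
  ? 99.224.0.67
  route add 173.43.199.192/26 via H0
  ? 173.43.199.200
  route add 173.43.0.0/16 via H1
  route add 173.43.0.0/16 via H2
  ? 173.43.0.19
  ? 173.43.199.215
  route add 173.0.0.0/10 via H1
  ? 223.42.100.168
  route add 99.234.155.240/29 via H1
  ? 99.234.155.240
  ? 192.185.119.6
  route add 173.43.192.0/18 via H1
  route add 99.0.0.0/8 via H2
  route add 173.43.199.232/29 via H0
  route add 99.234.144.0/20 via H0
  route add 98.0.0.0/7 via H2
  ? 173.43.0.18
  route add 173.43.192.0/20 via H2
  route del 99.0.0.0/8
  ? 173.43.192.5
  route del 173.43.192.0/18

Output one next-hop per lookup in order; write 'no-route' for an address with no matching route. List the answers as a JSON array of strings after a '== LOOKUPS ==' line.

Apply in order:
  + 173.43.199.224/28 (H2) depth=28
  del 173.43.199.224/28 (clear depth 28)
  + 173.43.192.0/20 (H0) depth=20
  del 173.43.192.0/20 (clear depth 20)
  + 99.234.0.0/16 (H2) depth=16
  lookup 99.234.102.214: bits 0110001111101010 walk d0:-→d1:-→d2:-→d3:-→d4:-→d5:-→d6:-→d7:-→d8:-→d9:-→d10:-→d11:-→d12:-→d13:-→d14:-→d15:-→d16:H2 -> H2
  + 99.0.0.0/8 (H0) depth=8
  lookup 99.234.3.54: bits 0110001111101010 walk d0:-→d1:-→d2:-→d3:-→d4:-→d5:-→d6:-→d7:-→d8:H0→d9:-→d10:-→d11:-→d12:-→d13:-→d14:-→d15:-→d16:H2 -> H2
  + 173.43.0.0/16 (H0) depth=16
  lookup 99.234.0.5: bits 0110001111101010 walk d0:-→d1:-→d2:-→d3:-→d4:-→d5:-→d6:-→d7:-→d8:H0→d9:-→d10:-→d11:-→d12:-→d13:-→d14:-→d15:-→d16:H2 -> H2
  lookup 99.0.157.248: bits 01100011 walk d0:-→d1:-→d2:-→d3:-→d4:-→d5:-→d6:-→d7:-→d8:H0 -> H0
  + 99.224.0.0/12 (H2) depth=12
  lookup 99.3.168.221: bits 01100011 walk d0:-→d1:-→d2:-→d3:-→d4:-→d5:-→d6:-→d7:-→d8:H0 -> H0
  lookup 99.224.0.36: bits 011000111110 walk d0:-→d1:-→d2:-→d3:-→d4:-→d5:-→d6:-→d7:-→d8:H0→d9:-→d10:-→d11:-→d12:H2 -> H2
  lookup 99.234.7.7: bits 0110001111101010 walk d0:-→d1:-→d2:-→d3:-→d4:-→d5:-→d6:-→d7:-→d8:H0→d9:-→d10:-→d11:-→d12:H2→d13:-→d14:-→d15:-→d16:H2 -> H2
  del 173.43.0.0/16 (clear depth 16)
  lookup 99.224.0.67: bits 011000111110 walk d0:-→d1:-→d2:-→d3:-→d4:-→d5:-→d6:-→d7:-→d8:H0→d9:-→d10:-→d11:-→d12:H2 -> H2
  + 173.43.199.192/26 (H0) depth=26
  lookup 173.43.199.200: bits 10101101001010111100011111 walk d0:-→d1:-→d2:-→d3:-→d4:-→d5:-→d6:-→d7:-→d8:-→d9:-→d10:-→d11:-→d12:-→d13:-→d14:-→d15:-→d16:-→d17:-→d18:-→d19:-→d20:-→d21:-→d22:-→d23:-→d24:-→d25:-→d26:H0 -> H0
  + 173.43.0.0/16 (H1) depth=16
  + 173.43.0.0/16 (H2) depth=16
  lookup 173.43.0.19: bits 1010110100101011 walk d0:-→d1:-→d2:-→d3:-→d4:-→d5:-→d6:-→d7:-→d8:-→d9:-→d10:-→d11:-→d12:-→d13:-→d14:-→d15:-→d16:H2 -> H2
  lookup 173.43.199.215: bits 10101101001010111100011111 walk d0:-→d1:-→d2:-→d3:-→d4:-→d5:-→d6:-→d7:-→d8:-→d9:-→d10:-→d11:-→d12:-→d13:-→d14:-→d15:-→d16:H2→d17:-→d18:-→d19:-→d20:-→d21:-→d22:-→d23:-→d24:-→d25:-→d26:H0 -> H0
  + 173.0.0.0/10 (H1) depth=10
  lookup 223.42.100.168: bits 1 walk d0:-→d1:- -> no-route
  + 99.234.155.240/29 (H1) depth=29
  lookup 99.234.155.240: bits 01100011111010101001101111110 walk d0:-→d1:-→d2:-→d3:-→d4:-→d5:-→d6:-→d7:-→d8:H0→d9:-→d10:-→d11:-→d12:H2→d13:-→d14:-→d15:-→d16:H2→d17:-→d18:-→d19:-→d20:-→d21:-→d22:-→d23:-→d24:-→d25:-→d26:-→d27:-→d28:-→d29:H1 -> H1
  lookup 192.185.119.6: bits 1 walk d0:-→d1:- -> no-route
  + 173.43.192.0/18 (H1) depth=18
  + 99.0.0.0/8 (H2) depth=8
  + 173.43.199.232/29 (H0) depth=29
  + 99.234.144.0/20 (H0) depth=20
  + 98.0.0.0/7 (H2) depth=7
  lookup 173.43.0.18: bits 1010110100101011 walk d0:-→d1:-→d2:-→d3:-→d4:-→d5:-→d6:-→d7:-→d8:-→d9:-→d10:H1→d11:-→d12:-→d13:-→d14:-→d15:-→d16:H2 -> H2
  + 173.43.192.0/20 (H2) depth=20
  del 99.0.0.0/8 (clear depth 8)
  lookup 173.43.192.5: bits 101011010010101111000 walk d0:-→d1:-→d2:-→d3:-→d4:-→d5:-→d6:-→d7:-→d8:-→d9:-→d10:H1→d11:-→d12:-→d13:-→d14:-→d15:-→d16:H2→d17:-→d18:H1→d19:-→d20:H2→d21:- -> H2
  del 173.43.192.0/18 (clear depth 18)

== LOOKUPS ==
["H2","H2","H2","H0","H0","H2","H2","H2","H0","H2","H0","no-route","H1","no-route","H2","H2"]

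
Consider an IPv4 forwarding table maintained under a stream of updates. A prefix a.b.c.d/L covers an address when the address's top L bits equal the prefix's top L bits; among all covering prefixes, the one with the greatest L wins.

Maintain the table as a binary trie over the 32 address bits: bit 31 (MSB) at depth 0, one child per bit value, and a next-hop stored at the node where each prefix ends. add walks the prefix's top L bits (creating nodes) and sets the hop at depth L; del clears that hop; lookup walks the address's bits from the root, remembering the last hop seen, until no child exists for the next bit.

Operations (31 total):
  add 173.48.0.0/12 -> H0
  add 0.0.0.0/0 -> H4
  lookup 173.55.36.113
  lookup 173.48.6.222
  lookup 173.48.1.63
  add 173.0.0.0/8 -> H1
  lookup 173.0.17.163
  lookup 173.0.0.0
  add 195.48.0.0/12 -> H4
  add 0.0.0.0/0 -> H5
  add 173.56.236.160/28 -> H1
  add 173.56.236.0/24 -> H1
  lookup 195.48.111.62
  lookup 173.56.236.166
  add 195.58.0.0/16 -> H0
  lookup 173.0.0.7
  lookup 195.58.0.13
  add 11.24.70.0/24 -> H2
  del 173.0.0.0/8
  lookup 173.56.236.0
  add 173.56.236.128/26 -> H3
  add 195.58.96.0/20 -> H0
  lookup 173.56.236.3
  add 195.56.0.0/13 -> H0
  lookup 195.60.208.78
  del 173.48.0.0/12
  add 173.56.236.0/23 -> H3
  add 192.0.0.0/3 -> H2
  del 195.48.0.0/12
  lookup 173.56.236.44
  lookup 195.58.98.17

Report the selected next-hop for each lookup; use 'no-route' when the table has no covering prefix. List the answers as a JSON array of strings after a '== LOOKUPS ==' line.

Apply in order:
  add 173.48.0.0/12 -> H0 at depth 12
  add 0.0.0.0/0 -> H4 at depth 0
  Q 173.55.36.113: descend 101011010011 ; hops seen [H4,H0] ; pick H0
  Q 173.48.6.222: descend 101011010011 ; hops seen [H4,H0] ; pick H0
  Q 173.48.1.63: descend 101011010011 ; hops seen [H4,H0] ; pick H0
  add 173.0.0.0/8 -> H1 at depth 8
  Q 173.0.17.163: descend 1010110100 ; hops seen [H4,H1] ; pick H1
  Q 173.0.0.0: descend 1010110100 ; hops seen [H4,H1] ; pick H1
  add 195.48.0.0/12 -> H4 at depth 12
  add 0.0.0.0/0 -> H5 at depth 0
  add 173.56.236.160/28 -> H1 at depth 28
  add 173.56.236.0/24 -> H1 at depth 24
  Q 195.48.111.62: descend 110000110011 ; hops seen [H5,H4] ; pick H4
  Q 173.56.236.166: descend 1010110100111000111011001010 ; hops seen [H5,H1,H0,H1,H1] ; pick H1
  add 195.58.0.0/16 -> H0 at depth 16
  Q 173.0.0.7: descend 1010110100 ; hops seen [H5,H1] ; pick H1
  Q 195.58.0.13: descend 1100001100111010 ; hops seen [H5,H4,H0] ; pick H0
  add 11.24.70.0/24 -> H2 at depth 24
  del 173.0.0.0/8 (clear depth 8)
  Q 173.56.236.0: descend 101011010011100011101100 ; hops seen [H5,H0,H1] ; pick H1
  add 173.56.236.128/26 -> H3 at depth 26
  add 195.58.96.0/20 -> H0 at depth 20
  Q 173.56.236.3: descend 101011010011100011101100 ; hops seen [H5,H0,H1] ; pick H1
  add 195.56.0.0/13 -> H0 at depth 13
  Q 195.60.208.78: descend 1100001100111 ; hops seen [H5,H4,H0] ; pick H0
  del 173.48.0.0/12 (clear depth 12)
  add 173.56.236.0/23 -> H3 at depth 23
  add 192.0.0.0/3 -> H2 at depth 3
  del 195.48.0.0/12 (clear depth 12)
  Q 173.56.236.44: descend 101011010011100011101100 ; hops seen [H5,H3,H1] ; pick H1
  Q 195.58.98.17: descend 11000011001110100110 ; hops seen [H5,H2,H0,H0,H0] ; pick H0

== LOOKUPS ==
["H0","H0","H0","H1","H1","H4","H1","H1","H0","H1","H1","H0","H1","H0"]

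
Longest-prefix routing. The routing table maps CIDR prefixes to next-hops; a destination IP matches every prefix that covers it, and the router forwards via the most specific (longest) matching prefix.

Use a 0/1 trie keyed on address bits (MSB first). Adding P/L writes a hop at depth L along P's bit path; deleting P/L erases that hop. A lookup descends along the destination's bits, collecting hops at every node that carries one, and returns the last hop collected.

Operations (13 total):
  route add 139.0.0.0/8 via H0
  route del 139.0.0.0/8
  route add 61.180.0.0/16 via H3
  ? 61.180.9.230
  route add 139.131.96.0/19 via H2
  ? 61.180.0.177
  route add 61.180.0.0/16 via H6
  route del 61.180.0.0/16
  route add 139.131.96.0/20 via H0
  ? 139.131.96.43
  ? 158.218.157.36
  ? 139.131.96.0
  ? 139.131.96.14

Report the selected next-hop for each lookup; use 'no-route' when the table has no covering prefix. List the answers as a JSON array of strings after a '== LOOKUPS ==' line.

Trace:
  add 139.0.0.0/8 -> H0 at depth 8
  - 139.0.0.0/8 clear@8
  add 61.180.0.0/16 -> H3 at depth 16
  Q 61.180.9.230: descend 0011110110110100 ; hops seen [H3] ; pick H3
  add 139.131.96.0/19 -> H2 at depth 19
  Q 61.180.0.177: descend 0011110110110100 ; hops seen [H3] ; pick H3
  add 61.180.0.0/16 -> H6 at depth 16
  - 61.180.0.0/16 clear@16
  add 139.131.96.0/20 -> H0 at depth 20
  Q 139.131.96.43: descend 10001011100000110110 ; hops seen [H2,H0] ; pick H0
  Q 158.218.157.36: descend 100 ; hops seen [∅] ; pick no-route
  Q 139.131.96.0: descend 10001011100000110110 ; hops seen [H2,H0] ; pick H0
  Q 139.131.96.14: descend 10001011100000110110 ; hops seen [H2,H0] ; pick H0

== LOOKUPS ==
["H3","H3","H0","no-route","H0","H0"]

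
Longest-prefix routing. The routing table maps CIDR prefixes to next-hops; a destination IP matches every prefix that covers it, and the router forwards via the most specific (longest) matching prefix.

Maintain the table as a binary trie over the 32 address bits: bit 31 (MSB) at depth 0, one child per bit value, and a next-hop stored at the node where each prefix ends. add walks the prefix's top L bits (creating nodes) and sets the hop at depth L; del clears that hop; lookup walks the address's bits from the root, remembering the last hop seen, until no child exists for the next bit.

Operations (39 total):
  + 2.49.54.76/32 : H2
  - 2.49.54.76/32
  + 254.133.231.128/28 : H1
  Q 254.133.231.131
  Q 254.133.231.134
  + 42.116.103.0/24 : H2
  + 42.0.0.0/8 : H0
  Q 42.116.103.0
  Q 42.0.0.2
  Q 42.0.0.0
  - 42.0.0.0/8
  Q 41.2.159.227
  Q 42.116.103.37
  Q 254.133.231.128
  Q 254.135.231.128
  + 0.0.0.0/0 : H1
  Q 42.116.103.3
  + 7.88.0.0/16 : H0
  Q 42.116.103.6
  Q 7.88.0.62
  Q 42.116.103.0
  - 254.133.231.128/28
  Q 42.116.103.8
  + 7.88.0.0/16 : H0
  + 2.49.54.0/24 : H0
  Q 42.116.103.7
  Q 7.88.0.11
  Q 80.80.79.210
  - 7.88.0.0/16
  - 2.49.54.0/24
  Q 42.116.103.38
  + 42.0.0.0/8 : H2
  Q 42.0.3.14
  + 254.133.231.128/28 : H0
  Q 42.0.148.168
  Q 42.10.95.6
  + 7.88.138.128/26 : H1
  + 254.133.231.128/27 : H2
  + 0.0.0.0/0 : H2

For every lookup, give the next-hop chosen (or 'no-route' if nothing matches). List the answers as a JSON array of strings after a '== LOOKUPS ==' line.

Apply in order:
  add 2.49.54.76/32 -> H2 at depth 32
  - 2.49.54.76/32 clear@32
  add 254.133.231.128/28 -> H1 at depth 28
  ? 254.133.231.131  path d0:-→d1:-→d2:-→d3:-→d4:-→d5:-→d6:-→d7:-→d8:-→d9:-→d10:-→d11:-→d12:-→d13:-→d14:-→d15:-→d16:-→d17:-→d18:-→d19:-→d20:-→d21:-→d22:-→d23:-→d24:-→d25:-→d26:-→d27:-→d28:H1  best=H1
  ? 254.133.231.134  path d0:-→d1:-→d2:-→d3:-→d4:-→d5:-→d6:-→d7:-→d8:-→d9:-→d10:-→d11:-→d12:-→d13:-→d14:-→d15:-→d16:-→d17:-→d18:-→d19:-→d20:-→d21:-→d22:-→d23:-→d24:-→d25:-→d26:-→d27:-→d28:H1  best=H1
  add 42.116.103.0/24 -> H2 at depth 24
  add 42.0.0.0/8 -> H0 at depth 8
  ? 42.116.103.0  path d0:-→d1:-→d2:-→d3:-→d4:-→d5:-→d6:-→d7:-→d8:H0→d9:-→d10:-→d11:-→d12:-→d13:-→d14:-→d15:-→d16:-→d17:-→d18:-→d19:-→d20:-→d21:-→d22:-→d23:-→d24:H2  best=H2
  ? 42.0.0.2  path d0:-→d1:-→d2:-→d3:-→d4:-→d5:-→d6:-→d7:-→d8:H0→d9:-  best=H0
  ? 42.0.0.0  path d0:-→d1:-→d2:-→d3:-→d4:-→d5:-→d6:-→d7:-→d8:H0→d9:-  best=H0
  - 42.0.0.0/8 clear@8
  ? 41.2.159.227  path d0:-→d1:-→d2:-→d3:-→d4:-→d5:-→d6:-  best=no-route
  ? 42.116.103.37  path d0:-→d1:-→d2:-→d3:-→d4:-→d5:-→d6:-→d7:-→d8:-→d9:-→d10:-→d11:-→d12:-→d13:-→d14:-→d15:-→d16:-→d17:-→d18:-→d19:-→d20:-→d21:-→d22:-→d23:-→d24:H2  best=H2
  ? 254.133.231.128  path d0:-→d1:-→d2:-→d3:-→d4:-→d5:-→d6:-→d7:-→d8:-→d9:-→d10:-→d11:-→d12:-→d13:-→d14:-→d15:-→d16:-→d17:-→d18:-→d19:-→d20:-→d21:-→d22:-→d23:-→d24:-→d25:-→d26:-→d27:-→d28:H1  best=H1
  ? 254.135.231.128  path d0:-→d1:-→d2:-→d3:-→d4:-→d5:-→d6:-→d7:-→d8:-→d9:-→d10:-→d11:-→d12:-→d13:-→d14:-  best=no-route
  add 0.0.0.0/0 -> H1 at depth 0
  ? 42.116.103.3  path d0:H1→d1:-→d2:-→d3:-→d4:-→d5:-→d6:-→d7:-→d8:-→d9:-→d10:-→d11:-→d12:-→d13:-→d14:-→d15:-→d16:-→d17:-→d18:-→d19:-→d20:-→d21:-→d22:-→d23:-→d24:H2  best=H2
  add 7.88.0.0/16 -> H0 at depth 16
  ? 42.116.103.6  path d0:H1→d1:-→d2:-→d3:-→d4:-→d5:-→d6:-→d7:-→d8:-→d9:-→d10:-→d11:-→d12:-→d13:-→d14:-→d15:-→d16:-→d17:-→d18:-→d19:-→d20:-→d21:-→d22:-→d23:-→d24:H2  best=H2
  ? 7.88.0.62  path d0:H1→d1:-→d2:-→d3:-→d4:-→d5:-→d6:-→d7:-→d8:-→d9:-→d10:-→d11:-→d12:-→d13:-→d14:-→d15:-→d16:H0  best=H0
  ? 42.116.103.0  path d0:H1→d1:-→d2:-→d3:-→d4:-→d5:-→d6:-→d7:-→d8:-→d9:-→d10:-→d11:-→d12:-→d13:-→d14:-→d15:-→d16:-→d17:-→d18:-→d19:-→d20:-→d21:-→d22:-→d23:-→d24:H2  best=H2
  - 254.133.231.128/28 clear@28
  ? 42.116.103.8  path d0:H1→d1:-→d2:-→d3:-→d4:-→d5:-→d6:-→d7:-→d8:-→d9:-→d10:-→d11:-→d12:-→d13:-→d14:-→d15:-→d16:-→d17:-→d18:-→d19:-→d20:-→d21:-→d22:-→d23:-→d24:H2  best=H2
  add 7.88.0.0/16 -> H0 at depth 16
  add 2.49.54.0/24 -> H0 at depth 24
  ? 42.116.103.7  path d0:H1→d1:-→d2:-→d3:-→d4:-→d5:-→d6:-→d7:-→d8:-→d9:-→d10:-→d11:-→d12:-→d13:-→d14:-→d15:-→d16:-→d17:-→d18:-→d19:-→d20:-→d21:-→d22:-→d23:-→d24:H2  best=H2
  ? 7.88.0.11  path d0:H1→d1:-→d2:-→d3:-→d4:-→d5:-→d6:-→d7:-→d8:-→d9:-→d10:-→d11:-→d12:-→d13:-→d14:-→d15:-→d16:H0  best=H0
  ? 80.80.79.210  path d0:H1→d1:-  best=H1
  - 7.88.0.0/16 clear@16
  - 2.49.54.0/24 clear@24
  ? 42.116.103.38  path d0:H1→d1:-→d2:-→d3:-→d4:-→d5:-→d6:-→d7:-→d8:-→d9:-→d10:-→d11:-→d12:-→d13:-→d14:-→d15:-→d16:-→d17:-→d18:-→d19:-→d20:-→d21:-→d22:-→d23:-→d24:H2  best=H2
  add 42.0.0.0/8 -> H2 at depth 8
  ? 42.0.3.14  path d0:H1→d1:-→d2:-→d3:-→d4:-→d5:-→d6:-→d7:-→d8:H2→d9:-  best=H2
  add 254.133.231.128/28 -> H0 at depth 28
  ? 42.0.148.168  path d0:H1→d1:-→d2:-→d3:-→d4:-→d5:-→d6:-→d7:-→d8:H2→d9:-  best=H2
  ? 42.10.95.6  path d0:H1→d1:-→d2:-→d3:-→d4:-→d5:-→d6:-→d7:-→d8:H2→d9:-  best=H2
  add 7.88.138.128/26 -> H1 at depth 26
  add 254.133.231.128/27 -> H2 at depth 27
  add 0.0.0.0/0 -> H2 at depth 0

== LOOKUPS ==
["H1","H1","H2","H0","H0","no-route","H2","H1","no-route","H2","H2","H0","H2","H2","H2","H0","H1","H2","H2","H2","H2"]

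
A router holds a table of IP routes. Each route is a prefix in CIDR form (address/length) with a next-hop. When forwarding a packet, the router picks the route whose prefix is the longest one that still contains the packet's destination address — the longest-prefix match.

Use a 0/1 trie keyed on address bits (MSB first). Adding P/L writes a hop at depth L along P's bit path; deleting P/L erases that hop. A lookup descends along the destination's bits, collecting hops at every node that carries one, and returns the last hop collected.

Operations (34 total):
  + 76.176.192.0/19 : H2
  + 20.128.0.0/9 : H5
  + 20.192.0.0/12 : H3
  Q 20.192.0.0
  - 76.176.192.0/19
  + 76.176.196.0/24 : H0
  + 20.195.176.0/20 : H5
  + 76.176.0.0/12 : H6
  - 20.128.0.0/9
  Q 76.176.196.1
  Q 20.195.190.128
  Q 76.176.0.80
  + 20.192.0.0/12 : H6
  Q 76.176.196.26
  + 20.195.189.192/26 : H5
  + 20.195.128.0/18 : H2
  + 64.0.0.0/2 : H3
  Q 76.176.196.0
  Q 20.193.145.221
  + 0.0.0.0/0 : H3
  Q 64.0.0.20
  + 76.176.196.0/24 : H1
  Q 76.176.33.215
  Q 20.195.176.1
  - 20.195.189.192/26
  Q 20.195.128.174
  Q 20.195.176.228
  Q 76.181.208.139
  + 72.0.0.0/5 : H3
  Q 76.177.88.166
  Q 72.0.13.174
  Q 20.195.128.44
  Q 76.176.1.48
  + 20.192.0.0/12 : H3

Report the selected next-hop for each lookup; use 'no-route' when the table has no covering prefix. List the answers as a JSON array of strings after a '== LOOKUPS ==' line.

Trace:
  + 76.176.192.0/19 (H2) depth=19
  + 20.128.0.0/9 (H5) depth=9
  + 20.192.0.0/12 (H3) depth=12
  lookup 20.192.0.0: bits 000101001100 walk d0:-→d1:-→d2:-→d3:-→d4:-→d5:-→d6:-→d7:-→d8:-→d9:H5→d10:-→d11:-→d12:H3 -> H3
  del 76.176.192.0/19 (clear depth 19)
  + 76.176.196.0/24 (H0) depth=24
  + 20.195.176.0/20 (H5) depth=20
  + 76.176.0.0/12 (H6) depth=12
  del 20.128.0.0/9 (clear depth 9)
  lookup 76.176.196.1: bits 010011001011000011000100 walk d0:-→d1:-→d2:-→d3:-→d4:-→d5:-→d6:-→d7:-→d8:-→d9:-→d10:-→d11:-→d12:H6→d13:-→d14:-→d15:-→d16:-→d17:-→d18:-→d19:-→d20:-→d21:-→d22:-→d23:-→d24:H0 -> H0
  lookup 20.195.190.128: bits 00010100110000111011 walk d0:-→d1:-→d2:-→d3:-→d4:-→d5:-→d6:-→d7:-→d8:-→d9:-→d10:-→d11:-→d12:H3→d13:-→d14:-→d15:-→d16:-→d17:-→d18:-→d19:-→d20:H5 -> H5
  lookup 76.176.0.80: bits 0100110010110000 walk d0:-→d1:-→d2:-→d3:-→d4:-→d5:-→d6:-→d7:-→d8:-→d9:-→d10:-→d11:-→d12:H6→d13:-→d14:-→d15:-→d16:- -> H6
  + 20.192.0.0/12 (H6) depth=12
  lookup 76.176.196.26: bits 010011001011000011000100 walk d0:-→d1:-→d2:-→d3:-→d4:-→d5:-→d6:-→d7:-→d8:-→d9:-→d10:-→d11:-→d12:H6→d13:-→d14:-→d15:-→d16:-→d17:-→d18:-→d19:-→d20:-→d21:-→d22:-→d23:-→d24:H0 -> H0
  + 20.195.189.192/26 (H5) depth=26
  + 20.195.128.0/18 (H2) depth=18
  + 64.0.0.0/2 (H3) depth=2
  lookup 76.176.196.0: bits 010011001011000011000100 walk d0:-→d1:-→d2:H3→d3:-→d4:-→d5:-→d6:-→d7:-→d8:-→d9:-→d10:-→d11:-→d12:H6→d13:-→d14:-→d15:-→d16:-→d17:-→d18:-→d19:-→d20:-→d21:-→d22:-→d23:-→d24:H0 -> H0
  lookup 20.193.145.221: bits 00010100110000 walk d0:-→d1:-→d2:-→d3:-→d4:-→d5:-→d6:-→d7:-→d8:-→d9:-→d10:-→d11:-→d12:H6→d13:-→d14:- -> H6
  + 0.0.0.0/0 (H3) depth=0
  lookup 64.0.0.20: bits 0100 walk d0:H3→d1:-→d2:H3→d3:-→d4:- -> H3
  + 76.176.196.0/24 (H1) depth=24
  lookup 76.176.33.215: bits 0100110010110000 walk d0:H3→d1:-→d2:H3→d3:-→d4:-→d5:-→d6:-→d7:-→d8:-→d9:-→d10:-→d11:-→d12:H6→d13:-→d14:-→d15:-→d16:- -> H6
  lookup 20.195.176.1: bits 00010100110000111011 walk d0:H3→d1:-→d2:-→d3:-→d4:-→d5:-→d6:-→d7:-→d8:-→d9:-→d10:-→d11:-→d12:H6→d13:-→d14:-→d15:-→d16:-→d17:-→d18:H2→d19:-→d20:H5 -> H5
  del 20.195.189.192/26 (clear depth 26)
  lookup 20.195.128.174: bits 000101001100001110 walk d0:H3→d1:-→d2:-→d3:-→d4:-→d5:-→d6:-→d7:-→d8:-→d9:-→d10:-→d11:-→d12:H6→d13:-→d14:-→d15:-→d16:-→d17:-→d18:H2 -> H2
  lookup 20.195.176.228: bits 00010100110000111011 walk d0:H3→d1:-→d2:-→d3:-→d4:-→d5:-→d6:-→d7:-→d8:-→d9:-→d10:-→d11:-→d12:H6→d13:-→d14:-→d15:-→d16:-→d17:-→d18:H2→d19:-→d20:H5 -> H5
  lookup 76.181.208.139: bits 0100110010110 walk d0:H3→d1:-→d2:H3→d3:-→d4:-→d5:-→d6:-→d7:-→d8:-→d9:-→d10:-→d11:-→d12:H6→d13:- -> H6
  + 72.0.0.0/5 (H3) depth=5
  lookup 76.177.88.166: bits 010011001011000 walk d0:H3→d1:-→d2:H3→d3:-→d4:-→d5:H3→d6:-→d7:-→d8:-→d9:-→d10:-→d11:-→d12:H6→d13:-→d14:-→d15:- -> H6
  lookup 72.0.13.174: bits 01001 walk d0:H3→d1:-→d2:H3→d3:-→d4:-→d5:H3 -> H3
  lookup 20.195.128.44: bits 000101001100001110 walk d0:H3→d1:-→d2:-→d3:-→d4:-→d5:-→d6:-→d7:-→d8:-→d9:-→d10:-→d11:-→d12:H6→d13:-→d14:-→d15:-→d16:-→d17:-→d18:H2 -> H2
  lookup 76.176.1.48: bits 0100110010110000 walk d0:H3→d1:-→d2:H3→d3:-→d4:-→d5:H3→d6:-→d7:-→d8:-→d9:-→d10:-→d11:-→d12:H6→d13:-→d14:-→d15:-→d16:- -> H6
  + 20.192.0.0/12 (H3) depth=12

== LOOKUPS ==
["H3","H0","H5","H6","H0","H0","H6","H3","H6","H5","H2","H5","H6","H6","H3","H2","H6"]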